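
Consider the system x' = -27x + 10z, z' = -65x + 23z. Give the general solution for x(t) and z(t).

Coefficient matrix A = [[-27, 10], [-65, 23]].
Characteristic polynomial det(A - λI) = λ^2 + 4λ + 29 = 0.
Eigenvalues λ = -2 ± 5i (complex conjugate pair).
For λ=-2+5i: an eigenvector is (1,3) - i(1,2) = (1 - i, 3 - 2i).
A real fundamental pair from Re and Im of e^((-2+5i)t)v: X_1 = e^(-2t)(cos(5t)·(1,3) + sin(5t)·(1,2)), X_2 = e^(-2t)(sin(5t)·(1,3) - cos(5t)·(1,2)).
General solution: K_1X_1 + K_2X_2.

x(t) = K_1e^(-2t)sin(5t) + K_1e^(-2t)cos(5t) + K_2e^(-2t)sin(5t) - K_2e^(-2t)cos(5t), z(t) = 2K_1e^(-2t)sin(5t) + 3K_1e^(-2t)cos(5t) + 3K_2e^(-2t)sin(5t) - 2K_2e^(-2t)cos(5t)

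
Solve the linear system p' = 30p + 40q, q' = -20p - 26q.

Coefficient matrix A = [[30, 40], [-20, -26]].
Characteristic polynomial det(A - λI) = λ^2 - 4λ + 20 = 0.
Eigenvalues λ = 2 ± 4i (complex conjugate pair).
For λ=2+4i: an eigenvector is (-3,2) - i(-1,1) = (-3 + i, 2 - i).
A real fundamental pair from Re and Im of e^((2+4i)t)v: X_1 = e^(2t)(cos(4t)·(-3,2) + sin(4t)·(-1,1)), X_2 = e^(2t)(sin(4t)·(-3,2) - cos(4t)·(-1,1)).
General solution: C_1X_1 + C_2X_2.

p(t) = -C_1e^(2t)sin(4t) - 3C_1e^(2t)cos(4t) - 3C_2e^(2t)sin(4t) + C_2e^(2t)cos(4t), q(t) = C_1e^(2t)sin(4t) + 2C_1e^(2t)cos(4t) + 2C_2e^(2t)sin(4t) - C_2e^(2t)cos(4t)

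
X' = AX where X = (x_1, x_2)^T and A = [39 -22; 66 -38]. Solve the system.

Coefficient matrix A = [[39, -22], [66, -38]].
Characteristic polynomial det(A - λI) = λ^2 - λ - 30 = 0.
Eigenvalues λ = 6, -5.
For λ=6: (A-λI) row 1 is [33, -22], so an eigenvector is (2, 3).
For λ=-5: (A-λI) row 1 is [44, -22], so an eigenvector is (1, 2).
General solution: C_1e^(6t)(2,3) + C_2e^(-5t)(1,2).

x_1(t) = 2C_1e^(6t) + C_2e^(-5t), x_2(t) = 3C_1e^(6t) + 2C_2e^(-5t)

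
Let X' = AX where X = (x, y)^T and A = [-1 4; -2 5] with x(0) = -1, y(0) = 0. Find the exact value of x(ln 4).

56

A = [[-1,4],[-2,5]]; eigenvalues λ = 1, 3.
Eigenvectors: (2,1) for λ=1, (-1,-1) for λ=3.
From the initial condition, c_1 = -1, c_2 = -1.
x(ln 4) = (-1)(4^1)(2) + (-1)(4^3)(-1) = 56.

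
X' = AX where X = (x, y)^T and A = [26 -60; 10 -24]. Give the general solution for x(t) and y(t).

x(t) = -3c_1e^(6t) + 2c_2e^(-4t), y(t) = -c_1e^(6t) + c_2e^(-4t)

Coefficient matrix A = [[26, -60], [10, -24]].
Characteristic polynomial det(A - λI) = λ^2 - 2λ - 24 = 0.
Eigenvalues λ = 6, -4.
For λ=6: (A-λI) row 1 is [20, -60], so an eigenvector is (-3, -1).
For λ=-4: (A-λI) row 1 is [30, -60], so an eigenvector is (2, 1).
General solution: c_1e^(6t)(-3,-1) + c_2e^(-4t)(2,1).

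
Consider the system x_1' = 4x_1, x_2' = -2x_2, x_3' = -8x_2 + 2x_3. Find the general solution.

x_1(t) = c_3e^(4t), x_2(t) = c_2e^(-2t), x_3(t) = c_1e^(2t) + 2c_2e^(-2t)

Coefficient matrix A = [[4, 0, 0], [0, -2, 0], [0, -8, 2]].
det(A - λI) = 0 gives eigenvalues λ = 2, -2, 4.
For λ=2: eigenvector (0,0,1).
For λ=-2: eigenvector (0,1,2).
For λ=4: eigenvector (1,0,0).
General solution: c_1e^(2t)(0,0,1) + c_2e^(-2t)(0,1,2) + c_3e^(4t)(1,0,0).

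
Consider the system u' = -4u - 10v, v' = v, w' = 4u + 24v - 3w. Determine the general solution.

u(t) = c_1e^(-4t) - 2c_3e^(t), v(t) = c_3e^(t), w(t) = -4c_1e^(-4t) + c_2e^(-3t) + 4c_3e^(t)

Coefficient matrix A = [[-4, -10, 0], [0, 1, 0], [4, 24, -3]].
det(A - λI) = 0 gives eigenvalues λ = -4, -3, 1.
For λ=-4: eigenvector (1,0,-4).
For λ=-3: eigenvector (0,0,1).
For λ=1: eigenvector (-2,1,4).
General solution: c_1e^(-4t)(1,0,-4) + c_2e^(-3t)(0,0,1) + c_3e^(t)(-2,1,4).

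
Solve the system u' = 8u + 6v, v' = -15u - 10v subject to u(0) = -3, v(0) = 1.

Coefficient matrix A = [[8, 6], [-15, -10]].
Characteristic polynomial det(A - λI) = λ^2 + 2λ + 10 = 0.
Eigenvalues λ = -1 ± 3i (complex conjugate pair).
For λ=-1+3i: an eigenvector is (-1,1) - i(-1,2) = (-1 + i, 1 - 2i).
A real fundamental pair from Re and Im of e^((-1+3i)t)v: X_1 = e^(-t)(cos(3t)·(-1,1) + sin(3t)·(-1,2)), X_2 = e^(-t)(sin(3t)·(-1,1) - cos(3t)·(-1,2)).
General solution: c_1X_1 + c_2X_2.
Applying u(0)=-3, v(0)=1 gives c_1=5, c_2=2.

u(t) = -7e^(-t)sin(3t) - 3e^(-t)cos(3t), v(t) = 12e^(-t)sin(3t) + e^(-t)cos(3t)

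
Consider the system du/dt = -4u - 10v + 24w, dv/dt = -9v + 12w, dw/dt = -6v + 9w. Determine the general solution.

u(t) = 4C_1e^(-3t) - 2C_2e^(3t) + C_3e^(-4t), v(t) = 2C_1e^(-3t) - C_2e^(3t), w(t) = C_1e^(-3t) - C_2e^(3t)

Coefficient matrix A = [[-4, -10, 24], [0, -9, 12], [0, -6, 9]].
det(A - λI) = 0 gives eigenvalues λ = -3, 3, -4.
For λ=-3: eigenvector (4,2,1).
For λ=3: eigenvector (-2,-1,-1).
For λ=-4: eigenvector (1,0,0).
General solution: C_1e^(-3t)(4,2,1) + C_2e^(3t)(-2,-1,-1) + C_3e^(-4t)(1,0,0).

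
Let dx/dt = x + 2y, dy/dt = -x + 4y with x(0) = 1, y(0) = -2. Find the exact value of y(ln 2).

-28

A = [[1,2],[-1,4]]; eigenvalues λ = 3, 2.
Eigenvectors: (-1,-1) for λ=3, (-2,-1) for λ=2.
From the initial condition, c_1 = 5, c_2 = -3.
y(ln 2) = (5)(2^3)(-1) + (-3)(2^2)(-1) = -28.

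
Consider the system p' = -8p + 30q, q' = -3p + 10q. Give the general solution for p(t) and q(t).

Coefficient matrix A = [[-8, 30], [-3, 10]].
Characteristic polynomial det(A - λI) = λ^2 - 2λ + 10 = 0.
Eigenvalues λ = 1 ± 3i (complex conjugate pair).
For λ=1+3i: an eigenvector is (-1,0) - i(3,1) = (-1 - 3i, 0 - i).
A real fundamental pair from Re and Im of e^((1+3i)t)v: X_1 = e^(t)(cos(3t)·(-1,0) + sin(3t)·(3,1)), X_2 = e^(t)(sin(3t)·(-1,0) - cos(3t)·(3,1)).
General solution: K_1X_1 + K_2X_2.

p(t) = 3K_1e^(t)sin(3t) - K_1e^(t)cos(3t) - K_2e^(t)sin(3t) - 3K_2e^(t)cos(3t), q(t) = K_1e^(t)sin(3t) - K_2e^(t)cos(3t)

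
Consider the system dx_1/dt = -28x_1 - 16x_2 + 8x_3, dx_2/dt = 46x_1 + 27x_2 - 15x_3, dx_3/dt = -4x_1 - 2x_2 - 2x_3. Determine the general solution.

Coefficient matrix A = [[-28, -16, 8], [46, 27, -15], [-4, -2, -2]].
det(A - λI) = 0 gives eigenvalues λ = 4, -3, -4.
For λ=4: eigenvector (1,-2,0).
For λ=-3: eigenvector (0,-1,-2).
For λ=-4: eigenvector (1,-1,1).
General solution: C_1e^(4t)(1,-2,0) + C_2e^(-3t)(0,-1,-2) + C_3e^(-4t)(1,-1,1).

x_1(t) = C_1e^(4t) + C_3e^(-4t), x_2(t) = -2C_1e^(4t) - C_2e^(-3t) - C_3e^(-4t), x_3(t) = -2C_2e^(-3t) + C_3e^(-4t)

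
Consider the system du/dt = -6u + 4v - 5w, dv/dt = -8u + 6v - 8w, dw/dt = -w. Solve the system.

u(t) = -C_1e^(2t) - C_2e^(-t) + C_3e^(-2t), v(t) = -2C_1e^(2t) + C_3e^(-2t), w(t) = C_2e^(-t)

Coefficient matrix A = [[-6, 4, -5], [-8, 6, -8], [0, 0, -1]].
det(A - λI) = 0 gives eigenvalues λ = 2, -1, -2.
For λ=2: eigenvector (-1,-2,0).
For λ=-1: eigenvector (-1,0,1).
For λ=-2: eigenvector (1,1,0).
General solution: C_1e^(2t)(-1,-2,0) + C_2e^(-t)(-1,0,1) + C_3e^(-2t)(1,1,0).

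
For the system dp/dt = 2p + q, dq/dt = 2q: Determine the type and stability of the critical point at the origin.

unstable improper node

A = [[2,1],[0,2]]; det(A-λI) = λ^2 - 4λ + 4.
repeated λ = 2 with a single eigenvector.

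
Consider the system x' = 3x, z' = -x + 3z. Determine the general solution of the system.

x(t) = -K_2e^(3t), z(t) = K_1e^(3t) + K_2te^(3t) + 3K_2e^(3t)

Coefficient matrix A = [[3, 0], [-1, 3]].
Characteristic polynomial det(A - λI) = λ^2 - 6λ + 9 = 0.
Single eigenvalue λ = 3 with algebraic multiplicity 2.
Eigenvector v = (0,1); generalized eigenvector w with (A-λI)w=v is (-1,3).
General solution: e^(3t)[K_1·v + K_2·(t·v + w)].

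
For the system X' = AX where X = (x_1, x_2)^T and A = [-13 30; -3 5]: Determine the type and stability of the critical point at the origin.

A = [[-13,30],[-3,5]]; det(A-λI) = λ^2 + 8λ + 25.
λ = -4 ± 3i: negative real part.

stable spiral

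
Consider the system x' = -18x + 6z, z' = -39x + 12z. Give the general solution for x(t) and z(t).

Coefficient matrix A = [[-18, 6], [-39, 12]].
Characteristic polynomial det(A - λI) = λ^2 + 6λ + 18 = 0.
Eigenvalues λ = -3 ± 3i (complex conjugate pair).
For λ=-3+3i: an eigenvector is (1,2) - i(-1,-3) = (1 + i, 2 + 3i).
A real fundamental pair from Re and Im of e^((-3+3i)t)v: X_1 = e^(-3t)(cos(3t)·(1,2) + sin(3t)·(-1,-3)), X_2 = e^(-3t)(sin(3t)·(1,2) - cos(3t)·(-1,-3)).
General solution: C_1X_1 + C_2X_2.

x(t) = -C_1e^(-3t)sin(3t) + C_1e^(-3t)cos(3t) + C_2e^(-3t)sin(3t) + C_2e^(-3t)cos(3t), z(t) = -3C_1e^(-3t)sin(3t) + 2C_1e^(-3t)cos(3t) + 2C_2e^(-3t)sin(3t) + 3C_2e^(-3t)cos(3t)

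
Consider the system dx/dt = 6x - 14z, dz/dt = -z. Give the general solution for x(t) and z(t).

x(t) = -c_1e^(6t) + 2c_2e^(-t), z(t) = c_2e^(-t)

Coefficient matrix A = [[6, -14], [0, -1]].
Characteristic polynomial det(A - λI) = λ^2 - 5λ - 6 = 0.
Eigenvalues λ = 6, -1.
For λ=6: (A-λI) row 1 is [0, -14], so an eigenvector is (-1, 0).
For λ=-1: (A-λI) row 1 is [7, -14], so an eigenvector is (2, 1).
General solution: c_1e^(6t)(-1,0) + c_2e^(-t)(2,1).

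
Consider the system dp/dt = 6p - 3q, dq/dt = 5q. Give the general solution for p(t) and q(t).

Coefficient matrix A = [[6, -3], [0, 5]].
Characteristic polynomial det(A - λI) = λ^2 - 11λ + 30 = 0.
Eigenvalues λ = 5, 6.
For λ=5: (A-λI) row 1 is [1, -3], so an eigenvector is (-3, -1).
For λ=6: (A-λI) row 1 is [0, -3], so an eigenvector is (1, 0).
General solution: c_1e^(5t)(-3,-1) + c_2e^(6t)(1,0).

p(t) = -3c_1e^(5t) + c_2e^(6t), q(t) = -c_1e^(5t)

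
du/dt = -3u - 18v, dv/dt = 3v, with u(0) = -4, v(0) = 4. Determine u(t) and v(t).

u(t) = -12e^(3t) + 8e^(-3t), v(t) = 4e^(3t)

Coefficient matrix A = [[-3, -18], [0, 3]].
Characteristic polynomial det(A - λI) = λ^2 - 9 = 0.
Eigenvalues λ = -3, 3.
For λ=-3: (A-λI) row 1 is [0, -18], so an eigenvector is (1, 0).
For λ=3: (A-λI) row 1 is [-6, -18], so an eigenvector is (3, -1).
General solution: K_1e^(-3t)(1,0) + K_2e^(3t)(3,-1).
Applying u(0)=-4, v(0)=4 gives K_1=8, K_2=-4.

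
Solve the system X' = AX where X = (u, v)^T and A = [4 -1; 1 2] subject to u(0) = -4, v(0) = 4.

u(t) = -8te^(3t) - 4e^(3t), v(t) = -8te^(3t) + 4e^(3t)

Coefficient matrix A = [[4, -1], [1, 2]].
Characteristic polynomial det(A - λI) = λ^2 - 6λ + 9 = 0.
Single eigenvalue λ = 3 with algebraic multiplicity 2.
Eigenvector v = (-1,-1); generalized eigenvector w with (A-λI)w=v is (1,2).
General solution: e^(3t)[C_1·v + C_2·(t·v + w)].
Applying u(0)=-4, v(0)=4 gives C_1=12, C_2=8.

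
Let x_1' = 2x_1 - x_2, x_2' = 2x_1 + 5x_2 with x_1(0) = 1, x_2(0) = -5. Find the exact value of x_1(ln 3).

243

A = [[2,-1],[2,5]]; eigenvalues λ = 3, 4.
Eigenvectors: (-1,1) for λ=3, (-1,2) for λ=4.
From the initial condition, c_1 = 3, c_2 = -4.
x_1(ln 3) = (3)(3^3)(-1) + (-4)(3^4)(-1) = 243.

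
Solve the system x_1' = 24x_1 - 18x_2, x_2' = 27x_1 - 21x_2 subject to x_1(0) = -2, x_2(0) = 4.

x_1(t) = -14e^(6t) + 12e^(-3t), x_2(t) = -14e^(6t) + 18e^(-3t)

Coefficient matrix A = [[24, -18], [27, -21]].
Characteristic polynomial det(A - λI) = λ^2 - 3λ - 18 = 0.
Eigenvalues λ = 6, -3.
For λ=6: (A-λI) row 1 is [18, -18], so an eigenvector is (1, 1).
For λ=-3: (A-λI) row 1 is [27, -18], so an eigenvector is (2, 3).
General solution: K_1e^(6t)(1,1) + K_2e^(-3t)(2,3).
Applying x_1(0)=-2, x_2(0)=4 gives K_1=-14, K_2=6.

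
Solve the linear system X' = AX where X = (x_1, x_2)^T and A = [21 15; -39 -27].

x_1(t) = -C_1e^(-3t)sin(3t) - 2C_1e^(-3t)cos(3t) - 2C_2e^(-3t)sin(3t) + C_2e^(-3t)cos(3t), x_2(t) = 2C_1e^(-3t)sin(3t) + 3C_1e^(-3t)cos(3t) + 3C_2e^(-3t)sin(3t) - 2C_2e^(-3t)cos(3t)

Coefficient matrix A = [[21, 15], [-39, -27]].
Characteristic polynomial det(A - λI) = λ^2 + 6λ + 18 = 0.
Eigenvalues λ = -3 ± 3i (complex conjugate pair).
For λ=-3+3i: an eigenvector is (-2,3) - i(-1,2) = (-2 + i, 3 - 2i).
A real fundamental pair from Re and Im of e^((-3+3i)t)v: X_1 = e^(-3t)(cos(3t)·(-2,3) + sin(3t)·(-1,2)), X_2 = e^(-3t)(sin(3t)·(-2,3) - cos(3t)·(-1,2)).
General solution: C_1X_1 + C_2X_2.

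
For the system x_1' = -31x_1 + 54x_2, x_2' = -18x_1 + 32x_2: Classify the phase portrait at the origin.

saddle

A = [[-31,54],[-18,32]]; det(A-λI) = λ^2 - λ - 20.
λ = -4, 5: opposite signs.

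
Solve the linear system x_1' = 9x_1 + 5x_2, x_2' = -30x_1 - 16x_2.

x_1(t) = -c_1e^(-6t) - c_2e^(-t), x_2(t) = 3c_1e^(-6t) + 2c_2e^(-t)

Coefficient matrix A = [[9, 5], [-30, -16]].
Characteristic polynomial det(A - λI) = λ^2 + 7λ + 6 = 0.
Eigenvalues λ = -6, -1.
For λ=-6: (A-λI) row 1 is [15, 5], so an eigenvector is (-1, 3).
For λ=-1: (A-λI) row 1 is [10, 5], so an eigenvector is (-1, 2).
General solution: c_1e^(-6t)(-1,3) + c_2e^(-t)(-1,2).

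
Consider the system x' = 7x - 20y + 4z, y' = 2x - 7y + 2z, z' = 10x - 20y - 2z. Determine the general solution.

x(t) = 4C_1e^(-2t) + 2C_2e^(-3t) + 3C_3e^(3t), y(t) = 2C_1e^(-2t) + C_2e^(-3t) + C_3e^(3t), z(t) = C_1e^(-2t) + 2C_3e^(3t)

Coefficient matrix A = [[7, -20, 4], [2, -7, 2], [10, -20, -2]].
det(A - λI) = 0 gives eigenvalues λ = -2, -3, 3.
For λ=-2: eigenvector (4,2,1).
For λ=-3: eigenvector (2,1,0).
For λ=3: eigenvector (3,1,2).
General solution: C_1e^(-2t)(4,2,1) + C_2e^(-3t)(2,1,0) + C_3e^(3t)(3,1,2).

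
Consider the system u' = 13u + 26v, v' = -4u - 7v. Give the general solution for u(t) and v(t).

u(t) = -3c_1e^(3t)sin(2t) + 2c_1e^(3t)cos(2t) + 2c_2e^(3t)sin(2t) + 3c_2e^(3t)cos(2t), v(t) = c_1e^(3t)sin(2t) - c_1e^(3t)cos(2t) - c_2e^(3t)sin(2t) - c_2e^(3t)cos(2t)

Coefficient matrix A = [[13, 26], [-4, -7]].
Characteristic polynomial det(A - λI) = λ^2 - 6λ + 13 = 0.
Eigenvalues λ = 3 ± 2i (complex conjugate pair).
For λ=3+2i: an eigenvector is (2,-1) - i(-3,1) = (2 + 3i, -1 - i).
A real fundamental pair from Re and Im of e^((3+2i)t)v: X_1 = e^(3t)(cos(2t)·(2,-1) + sin(2t)·(-3,1)), X_2 = e^(3t)(sin(2t)·(2,-1) - cos(2t)·(-3,1)).
General solution: c_1X_1 + c_2X_2.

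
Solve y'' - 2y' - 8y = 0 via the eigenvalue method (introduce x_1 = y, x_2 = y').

y(t) = K_1e^(4t) + K_2e^(-2t)

Let x_1 = y, x_2 = y'. Then x_1' = x_2 and x_2' = 8x_1 + 2x_2.
A = [[0,1],[8,2]]; det(A-λI) = λ^2 - 2λ - 8.
Eigenvalues λ = 4, -2 with eigenvectors (1,4), (1,-2).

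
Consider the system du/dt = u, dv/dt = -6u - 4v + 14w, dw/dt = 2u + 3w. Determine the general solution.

u(t) = K_1e^(t), v(t) = -4K_1e^(t) + K_2e^(-4t) + 2K_3e^(3t), w(t) = -K_1e^(t) + K_3e^(3t)

Coefficient matrix A = [[1, 0, 0], [-6, -4, 14], [2, 0, 3]].
det(A - λI) = 0 gives eigenvalues λ = 1, -4, 3.
For λ=1: eigenvector (1,-4,-1).
For λ=-4: eigenvector (0,1,0).
For λ=3: eigenvector (0,2,1).
General solution: K_1e^(t)(1,-4,-1) + K_2e^(-4t)(0,1,0) + K_3e^(3t)(0,2,1).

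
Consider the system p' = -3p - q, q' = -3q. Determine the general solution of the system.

Coefficient matrix A = [[-3, -1], [0, -3]].
Characteristic polynomial det(A - λI) = λ^2 + 6λ + 9 = 0.
Single eigenvalue λ = -3 with algebraic multiplicity 2.
Eigenvector v = (1,0); generalized eigenvector w with (A-λI)w=v is (-3,-1).
General solution: e^(-3t)[C_1·v + C_2·(t·v + w)].

p(t) = C_1e^(-3t) + C_2te^(-3t) - 3C_2e^(-3t), q(t) = -C_2e^(-3t)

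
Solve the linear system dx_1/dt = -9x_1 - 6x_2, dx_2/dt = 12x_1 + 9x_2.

x_1(t) = -c_1e^(3t) - c_2e^(-3t), x_2(t) = 2c_1e^(3t) + c_2e^(-3t)

Coefficient matrix A = [[-9, -6], [12, 9]].
Characteristic polynomial det(A - λI) = λ^2 - 9 = 0.
Eigenvalues λ = 3, -3.
For λ=3: (A-λI) row 1 is [-12, -6], so an eigenvector is (-1, 2).
For λ=-3: (A-λI) row 1 is [-6, -6], so an eigenvector is (-1, 1).
General solution: c_1e^(3t)(-1,2) + c_2e^(-3t)(-1,1).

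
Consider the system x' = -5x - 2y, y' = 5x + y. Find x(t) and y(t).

x(t) = -K_1e^(-2t)sin(t) - K_1e^(-2t)cos(t) - K_2e^(-2t)sin(t) + K_2e^(-2t)cos(t), y(t) = K_1e^(-2t)sin(t) + 2K_1e^(-2t)cos(t) + 2K_2e^(-2t)sin(t) - K_2e^(-2t)cos(t)

Coefficient matrix A = [[-5, -2], [5, 1]].
Characteristic polynomial det(A - λI) = λ^2 + 4λ + 5 = 0.
Eigenvalues λ = -2 ± i (complex conjugate pair).
For λ=-2+i: an eigenvector is (-1,2) - i(-1,1) = (-1 + i, 2 - i).
A real fundamental pair from Re and Im of e^((-2+i)t)v: X_1 = e^(-2t)(cos(t)·(-1,2) + sin(t)·(-1,1)), X_2 = e^(-2t)(sin(t)·(-1,2) - cos(t)·(-1,1)).
General solution: K_1X_1 + K_2X_2.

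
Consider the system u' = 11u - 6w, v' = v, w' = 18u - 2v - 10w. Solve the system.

u(t) = C_1e^(-t) - 6C_2e^(t) - 2C_3e^(2t), v(t) = C_2e^(t), w(t) = 2C_1e^(-t) - 10C_2e^(t) - 3C_3e^(2t)

Coefficient matrix A = [[11, 0, -6], [0, 1, 0], [18, -2, -10]].
det(A - λI) = 0 gives eigenvalues λ = -1, 1, 2.
For λ=-1: eigenvector (1,0,2).
For λ=1: eigenvector (-6,1,-10).
For λ=2: eigenvector (-2,0,-3).
General solution: C_1e^(-t)(1,0,2) + C_2e^(t)(-6,1,-10) + C_3e^(2t)(-2,0,-3).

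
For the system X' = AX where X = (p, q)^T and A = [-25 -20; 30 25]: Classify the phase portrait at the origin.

A = [[-25,-20],[30,25]]; det(A-λI) = λ^2 - 25.
λ = 5, -5: opposite signs.

saddle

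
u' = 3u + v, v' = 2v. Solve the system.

u(t) = -c_1e^(2t) + c_2e^(3t), v(t) = c_1e^(2t)

Coefficient matrix A = [[3, 1], [0, 2]].
Characteristic polynomial det(A - λI) = λ^2 - 5λ + 6 = 0.
Eigenvalues λ = 2, 3.
For λ=2: (A-λI) row 1 is [1, 1], so an eigenvector is (-1, 1).
For λ=3: (A-λI) row 1 is [0, 1], so an eigenvector is (1, 0).
General solution: c_1e^(2t)(-1,1) + c_2e^(3t)(1,0).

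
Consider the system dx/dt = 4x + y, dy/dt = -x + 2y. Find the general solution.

x(t) = -c_1e^(3t) - c_2te^(3t), y(t) = c_1e^(3t) + c_2te^(3t) - c_2e^(3t)

Coefficient matrix A = [[4, 1], [-1, 2]].
Characteristic polynomial det(A - λI) = λ^2 - 6λ + 9 = 0.
Single eigenvalue λ = 3 with algebraic multiplicity 2.
Eigenvector v = (-1,1); generalized eigenvector w with (A-λI)w=v is (0,-1).
General solution: e^(3t)[c_1·v + c_2·(t·v + w)].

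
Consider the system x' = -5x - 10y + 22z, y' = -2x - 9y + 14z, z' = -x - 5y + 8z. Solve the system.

Coefficient matrix A = [[-5, -10, 22], [-2, -9, 14], [-1, -5, 8]].
det(A - λI) = 0 gives eigenvalues λ = -3, -4, 1.
For λ=-3: eigenvector (-1,-2,-1).
For λ=-4: eigenvector (2,2,1).
For λ=1: eigenvector (2,1,1).
General solution: K_1e^(-3t)(-1,-2,-1) + K_2e^(-4t)(2,2,1) + K_3e^(t)(2,1,1).

x(t) = -K_1e^(-3t) + 2K_2e^(-4t) + 2K_3e^(t), y(t) = -2K_1e^(-3t) + 2K_2e^(-4t) + K_3e^(t), z(t) = -K_1e^(-3t) + K_2e^(-4t) + K_3e^(t)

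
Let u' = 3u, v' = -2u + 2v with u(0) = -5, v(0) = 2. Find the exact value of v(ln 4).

512

A = [[3,0],[-2,2]]; eigenvalues λ = 2, 3.
Eigenvectors: (0,-1) for λ=2, (1,-2) for λ=3.
From the initial condition, c_1 = 8, c_2 = -5.
v(ln 4) = (8)(4^2)(-1) + (-5)(4^3)(-2) = 512.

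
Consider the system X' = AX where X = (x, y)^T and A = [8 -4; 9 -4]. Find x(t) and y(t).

x(t) = -2C_1e^(2t) - 2C_2te^(2t) + C_2e^(2t), y(t) = -3C_1e^(2t) - 3C_2te^(2t) + 2C_2e^(2t)

Coefficient matrix A = [[8, -4], [9, -4]].
Characteristic polynomial det(A - λI) = λ^2 - 4λ + 4 = 0.
Single eigenvalue λ = 2 with algebraic multiplicity 2.
Eigenvector v = (-2,-3); generalized eigenvector w with (A-λI)w=v is (1,2).
General solution: e^(2t)[C_1·v + C_2·(t·v + w)].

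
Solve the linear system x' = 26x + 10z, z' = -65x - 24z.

Coefficient matrix A = [[26, 10], [-65, -24]].
Characteristic polynomial det(A - λI) = λ^2 - 2λ + 26 = 0.
Eigenvalues λ = 1 ± 5i (complex conjugate pair).
For λ=1+5i: an eigenvector is (1,-2) - i(1,-3) = (1 - i, -2 + 3i).
A real fundamental pair from Re and Im of e^((1+5i)t)v: X_1 = e^(t)(cos(5t)·(1,-2) + sin(5t)·(1,-3)), X_2 = e^(t)(sin(5t)·(1,-2) - cos(5t)·(1,-3)).
General solution: K_1X_1 + K_2X_2.

x(t) = K_1e^(t)sin(5t) + K_1e^(t)cos(5t) + K_2e^(t)sin(5t) - K_2e^(t)cos(5t), z(t) = -3K_1e^(t)sin(5t) - 2K_1e^(t)cos(5t) - 2K_2e^(t)sin(5t) + 3K_2e^(t)cos(5t)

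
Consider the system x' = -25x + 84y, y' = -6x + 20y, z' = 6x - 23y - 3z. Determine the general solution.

x(t) = 4c_2e^(-4t) - 7c_3e^(-t), y(t) = c_2e^(-4t) - 2c_3e^(-t), z(t) = c_1e^(-3t) - c_2e^(-4t) + 2c_3e^(-t)

Coefficient matrix A = [[-25, 84, 0], [-6, 20, 0], [6, -23, -3]].
det(A - λI) = 0 gives eigenvalues λ = -3, -4, -1.
For λ=-3: eigenvector (0,0,1).
For λ=-4: eigenvector (4,1,-1).
For λ=-1: eigenvector (-7,-2,2).
General solution: c_1e^(-3t)(0,0,1) + c_2e^(-4t)(4,1,-1) + c_3e^(-t)(-7,-2,2).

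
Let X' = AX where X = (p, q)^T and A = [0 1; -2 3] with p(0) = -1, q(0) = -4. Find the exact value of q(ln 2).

-20

A = [[0,1],[-2,3]]; eigenvalues λ = 2, 1.
Eigenvectors: (-1,-2) for λ=2, (-1,-1) for λ=1.
From the initial condition, c_1 = 3, c_2 = -2.
q(ln 2) = (3)(2^2)(-2) + (-2)(2^1)(-1) = -20.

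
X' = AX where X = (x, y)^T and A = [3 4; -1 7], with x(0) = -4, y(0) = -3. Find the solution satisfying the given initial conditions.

Coefficient matrix A = [[3, 4], [-1, 7]].
Characteristic polynomial det(A - λI) = λ^2 - 10λ + 25 = 0.
Single eigenvalue λ = 5 with algebraic multiplicity 2.
Eigenvector v = (2,1); generalized eigenvector w with (A-λI)w=v is (1,1).
General solution: e^(5t)[C_1·v + C_2·(t·v + w)].
Applying x(0)=-4, y(0)=-3 gives C_1=-1, C_2=-2.

x(t) = -4te^(5t) - 4e^(5t), y(t) = -2te^(5t) - 3e^(5t)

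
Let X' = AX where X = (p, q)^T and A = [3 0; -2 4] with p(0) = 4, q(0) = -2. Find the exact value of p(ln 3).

A = [[3,0],[-2,4]]; eigenvalues λ = 3, 4.
Eigenvectors: (1,2) for λ=3, (0,-1) for λ=4.
From the initial condition, c_1 = 4, c_2 = 10.
p(ln 3) = (4)(3^3)(1) + (10)(3^4)(0) = 108.

108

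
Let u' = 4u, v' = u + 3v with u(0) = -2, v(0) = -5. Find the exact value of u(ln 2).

A = [[4,0],[1,3]]; eigenvalues λ = 4, 3.
Eigenvectors: (1,1) for λ=4, (0,-1) for λ=3.
From the initial condition, c_1 = -2, c_2 = 3.
u(ln 2) = (-2)(2^4)(1) + (3)(2^3)(0) = -32.

-32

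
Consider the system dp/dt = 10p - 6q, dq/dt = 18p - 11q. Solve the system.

Coefficient matrix A = [[10, -6], [18, -11]].
Characteristic polynomial det(A - λI) = λ^2 + λ - 2 = 0.
Eigenvalues λ = -2, 1.
For λ=-2: (A-λI) row 1 is [12, -6], so an eigenvector is (1, 2).
For λ=1: (A-λI) row 1 is [9, -6], so an eigenvector is (-2, -3).
General solution: c_1e^(-2t)(1,2) + c_2e^(t)(-2,-3).

p(t) = c_1e^(-2t) - 2c_2e^(t), q(t) = 2c_1e^(-2t) - 3c_2e^(t)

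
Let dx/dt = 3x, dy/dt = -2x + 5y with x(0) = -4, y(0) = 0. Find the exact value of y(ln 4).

3840

A = [[3,0],[-2,5]]; eigenvalues λ = 5, 3.
Eigenvectors: (0,-1) for λ=5, (1,1) for λ=3.
From the initial condition, c_1 = -4, c_2 = -4.
y(ln 4) = (-4)(4^5)(-1) + (-4)(4^3)(1) = 3840.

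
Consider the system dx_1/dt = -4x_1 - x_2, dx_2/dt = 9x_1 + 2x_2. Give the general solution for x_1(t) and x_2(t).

x_1(t) = -c_1e^(-t) - c_2te^(-t), x_2(t) = 3c_1e^(-t) + 3c_2te^(-t) + c_2e^(-t)

Coefficient matrix A = [[-4, -1], [9, 2]].
Characteristic polynomial det(A - λI) = λ^2 + 2λ + 1 = 0.
Single eigenvalue λ = -1 with algebraic multiplicity 2.
Eigenvector v = (-1,3); generalized eigenvector w with (A-λI)w=v is (0,1).
General solution: e^(-t)[c_1·v + c_2·(t·v + w)].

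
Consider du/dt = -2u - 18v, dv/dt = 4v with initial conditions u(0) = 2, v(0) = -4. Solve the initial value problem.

Coefficient matrix A = [[-2, -18], [0, 4]].
Characteristic polynomial det(A - λI) = λ^2 - 2λ - 8 = 0.
Eigenvalues λ = -2, 4.
For λ=-2: (A-λI) row 1 is [0, -18], so an eigenvector is (-1, 0).
For λ=4: (A-λI) row 1 is [-6, -18], so an eigenvector is (3, -1).
General solution: c_1e^(-2t)(-1,0) + c_2e^(4t)(3,-1).
Applying u(0)=2, v(0)=-4 gives c_1=10, c_2=4.

u(t) = 12e^(4t) - 10e^(-2t), v(t) = -4e^(4t)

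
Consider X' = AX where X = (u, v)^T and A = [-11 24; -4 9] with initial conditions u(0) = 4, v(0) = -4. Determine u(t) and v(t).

u(t) = -32e^(t) + 36e^(-3t), v(t) = -16e^(t) + 12e^(-3t)

Coefficient matrix A = [[-11, 24], [-4, 9]].
Characteristic polynomial det(A - λI) = λ^2 + 2λ - 3 = 0.
Eigenvalues λ = 1, -3.
For λ=1: (A-λI) row 1 is [-12, 24], so an eigenvector is (2, 1).
For λ=-3: (A-λI) row 1 is [-8, 24], so an eigenvector is (3, 1).
General solution: C_1e^(t)(2,1) + C_2e^(-3t)(3,1).
Applying u(0)=4, v(0)=-4 gives C_1=-16, C_2=12.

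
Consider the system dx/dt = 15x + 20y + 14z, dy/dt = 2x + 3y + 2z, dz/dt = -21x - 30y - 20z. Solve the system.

Coefficient matrix A = [[15, 20, 14], [2, 3, 2], [-21, -30, -20]].
det(A - λI) = 0 gives eigenvalues λ = 1, -1, -2.
For λ=1: eigenvector (1,0,-1).
For λ=-1: eigenvector (4,1,-6).
For λ=-2: eigenvector (-10,-2,15).
General solution: C_1e^(t)(1,0,-1) + C_2e^(-t)(4,1,-6) + C_3e^(-2t)(-10,-2,15).

x(t) = C_1e^(t) + 4C_2e^(-t) - 10C_3e^(-2t), y(t) = C_2e^(-t) - 2C_3e^(-2t), z(t) = -C_1e^(t) - 6C_2e^(-t) + 15C_3e^(-2t)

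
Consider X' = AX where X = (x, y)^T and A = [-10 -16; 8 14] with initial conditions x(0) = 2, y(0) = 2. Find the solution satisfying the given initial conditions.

x(t) = -6e^(6t) + 8e^(-2t), y(t) = 6e^(6t) - 4e^(-2t)

Coefficient matrix A = [[-10, -16], [8, 14]].
Characteristic polynomial det(A - λI) = λ^2 - 4λ - 12 = 0.
Eigenvalues λ = -2, 6.
For λ=-2: (A-λI) row 1 is [-8, -16], so an eigenvector is (-2, 1).
For λ=6: (A-λI) row 1 is [-16, -16], so an eigenvector is (-1, 1).
General solution: C_1e^(-2t)(-2,1) + C_2e^(6t)(-1,1).
Applying x(0)=2, y(0)=2 gives C_1=-4, C_2=6.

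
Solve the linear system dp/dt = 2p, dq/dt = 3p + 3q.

Coefficient matrix A = [[2, 0], [3, 3]].
Characteristic polynomial det(A - λI) = λ^2 - 5λ + 6 = 0.
Eigenvalues λ = 2, 3.
For λ=2: (A-λI) row 2 is [3, 1], so an eigenvector is (-1, 3).
For λ=3: (A-λI) row 1 is [-1, 0], so an eigenvector is (0, -1).
General solution: C_1e^(2t)(-1,3) + C_2e^(3t)(0,-1).

p(t) = -C_1e^(2t), q(t) = 3C_1e^(2t) - C_2e^(3t)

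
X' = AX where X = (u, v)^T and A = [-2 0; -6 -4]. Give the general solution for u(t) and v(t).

Coefficient matrix A = [[-2, 0], [-6, -4]].
Characteristic polynomial det(A - λI) = λ^2 + 6λ + 8 = 0.
Eigenvalues λ = -2, -4.
For λ=-2: (A-λI) row 2 is [-6, -2], so an eigenvector is (1, -3).
For λ=-4: (A-λI) row 1 is [2, 0], so an eigenvector is (0, 1).
General solution: c_1e^(-2t)(1,-3) + c_2e^(-4t)(0,1).

u(t) = c_1e^(-2t), v(t) = -3c_1e^(-2t) + c_2e^(-4t)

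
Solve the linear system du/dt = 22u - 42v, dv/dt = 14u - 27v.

Coefficient matrix A = [[22, -42], [14, -27]].
Characteristic polynomial det(A - λI) = λ^2 + 5λ - 6 = 0.
Eigenvalues λ = 1, -6.
For λ=1: (A-λI) row 1 is [21, -42], so an eigenvector is (2, 1).
For λ=-6: (A-λI) row 1 is [28, -42], so an eigenvector is (-3, -2).
General solution: c_1e^(t)(2,1) + c_2e^(-6t)(-3,-2).

u(t) = 2c_1e^(t) - 3c_2e^(-6t), v(t) = c_1e^(t) - 2c_2e^(-6t)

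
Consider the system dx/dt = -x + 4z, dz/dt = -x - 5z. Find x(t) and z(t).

Coefficient matrix A = [[-1, 4], [-1, -5]].
Characteristic polynomial det(A - λI) = λ^2 + 6λ + 9 = 0.
Single eigenvalue λ = -3 with algebraic multiplicity 2.
Eigenvector v = (-2,1); generalized eigenvector w with (A-λI)w=v is (-3,1).
General solution: e^(-3t)[K_1·v + K_2·(t·v + w)].

x(t) = -2K_1e^(-3t) - 2K_2te^(-3t) - 3K_2e^(-3t), z(t) = K_1e^(-3t) + K_2te^(-3t) + K_2e^(-3t)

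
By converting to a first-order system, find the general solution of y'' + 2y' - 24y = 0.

Let x_1 = y, x_2 = y'. Then x_1' = x_2 and x_2' = 24x_1 - 2x_2.
A = [[0,1],[24,-2]]; det(A-λI) = λ^2 + 2λ - 24.
Eigenvalues λ = 4, -6 with eigenvectors (1,4), (1,-6).

y(t) = C_1e^(4t) + C_2e^(-6t)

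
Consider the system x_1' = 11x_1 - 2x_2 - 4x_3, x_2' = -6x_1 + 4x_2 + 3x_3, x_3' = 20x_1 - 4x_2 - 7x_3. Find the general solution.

Coefficient matrix A = [[11, -2, -4], [-6, 4, 3], [20, -4, -7]].
det(A - λI) = 0 gives eigenvalues λ = 4, 3, 1.
For λ=4: eigenvector (2,-1,4).
For λ=3: eigenvector (-1,0,-2).
For λ=1: eigenvector (1,-1,3).
General solution: K_1e^(4t)(2,-1,4) + K_2e^(3t)(-1,0,-2) + K_3e^(t)(1,-1,3).

x_1(t) = 2K_1e^(4t) - K_2e^(3t) + K_3e^(t), x_2(t) = -K_1e^(4t) - K_3e^(t), x_3(t) = 4K_1e^(4t) - 2K_2e^(3t) + 3K_3e^(t)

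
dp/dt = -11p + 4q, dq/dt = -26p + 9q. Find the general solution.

Coefficient matrix A = [[-11, 4], [-26, 9]].
Characteristic polynomial det(A - λI) = λ^2 + 2λ + 5 = 0.
Eigenvalues λ = -1 ± 2i (complex conjugate pair).
For λ=-1+2i: an eigenvector is (1,2) - i(-1,-3) = (1 + i, 2 + 3i).
A real fundamental pair from Re and Im of e^((-1+2i)t)v: X_1 = e^(-t)(cos(2t)·(1,2) + sin(2t)·(-1,-3)), X_2 = e^(-t)(sin(2t)·(1,2) - cos(2t)·(-1,-3)).
General solution: C_1X_1 + C_2X_2.

p(t) = -C_1e^(-t)sin(2t) + C_1e^(-t)cos(2t) + C_2e^(-t)sin(2t) + C_2e^(-t)cos(2t), q(t) = -3C_1e^(-t)sin(2t) + 2C_1e^(-t)cos(2t) + 2C_2e^(-t)sin(2t) + 3C_2e^(-t)cos(2t)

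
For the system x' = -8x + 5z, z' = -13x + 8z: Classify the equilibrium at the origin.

center

A = [[-8,5],[-13,8]]; det(A-λI) = λ^2 + 1.
λ = 0 ± i: zero real part.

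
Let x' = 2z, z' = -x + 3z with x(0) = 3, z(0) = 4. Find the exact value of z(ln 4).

76

A = [[0,2],[-1,3]]; eigenvalues λ = 2, 1.
Eigenvectors: (1,1) for λ=2, (2,1) for λ=1.
From the initial condition, c_1 = 5, c_2 = -1.
z(ln 4) = (5)(4^2)(1) + (-1)(4^1)(1) = 76.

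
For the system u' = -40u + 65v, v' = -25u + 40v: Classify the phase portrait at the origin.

center

A = [[-40,65],[-25,40]]; det(A-λI) = λ^2 + 25.
λ = 0 ± 5i: zero real part.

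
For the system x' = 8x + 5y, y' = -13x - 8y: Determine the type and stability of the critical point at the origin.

A = [[8,5],[-13,-8]]; det(A-λI) = λ^2 + 1.
λ = 0 ± i: zero real part.

center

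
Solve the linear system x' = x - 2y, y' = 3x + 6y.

Coefficient matrix A = [[1, -2], [3, 6]].
Characteristic polynomial det(A - λI) = λ^2 - 7λ + 12 = 0.
Eigenvalues λ = 3, 4.
For λ=3: (A-λI) row 1 is [-2, -2], so an eigenvector is (1, -1).
For λ=4: (A-λI) row 1 is [-3, -2], so an eigenvector is (-2, 3).
General solution: c_1e^(3t)(1,-1) + c_2e^(4t)(-2,3).

x(t) = c_1e^(3t) - 2c_2e^(4t), y(t) = -c_1e^(3t) + 3c_2e^(4t)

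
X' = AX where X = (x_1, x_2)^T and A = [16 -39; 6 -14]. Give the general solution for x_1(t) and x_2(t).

x_1(t) = 3K_1e^(t)sin(3t) - 2K_1e^(t)cos(3t) - 2K_2e^(t)sin(3t) - 3K_2e^(t)cos(3t), x_2(t) = K_1e^(t)sin(3t) - K_1e^(t)cos(3t) - K_2e^(t)sin(3t) - K_2e^(t)cos(3t)

Coefficient matrix A = [[16, -39], [6, -14]].
Characteristic polynomial det(A - λI) = λ^2 - 2λ + 10 = 0.
Eigenvalues λ = 1 ± 3i (complex conjugate pair).
For λ=1+3i: an eigenvector is (-2,-1) - i(3,1) = (-2 - 3i, -1 - i).
A real fundamental pair from Re and Im of e^((1+3i)t)v: X_1 = e^(t)(cos(3t)·(-2,-1) + sin(3t)·(3,1)), X_2 = e^(t)(sin(3t)·(-2,-1) - cos(3t)·(3,1)).
General solution: K_1X_1 + K_2X_2.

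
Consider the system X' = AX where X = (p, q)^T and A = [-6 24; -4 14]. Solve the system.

p(t) = 2K_1e^(6t) + 3K_2e^(2t), q(t) = K_1e^(6t) + K_2e^(2t)

Coefficient matrix A = [[-6, 24], [-4, 14]].
Characteristic polynomial det(A - λI) = λ^2 - 8λ + 12 = 0.
Eigenvalues λ = 6, 2.
For λ=6: (A-λI) row 1 is [-12, 24], so an eigenvector is (2, 1).
For λ=2: (A-λI) row 1 is [-8, 24], so an eigenvector is (3, 1).
General solution: K_1e^(6t)(2,1) + K_2e^(2t)(3,1).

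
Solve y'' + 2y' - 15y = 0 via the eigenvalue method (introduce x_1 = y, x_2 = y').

y(t) = c_1e^(3t) + c_2e^(-5t)

Let x_1 = y, x_2 = y'. Then x_1' = x_2 and x_2' = 15x_1 - 2x_2.
A = [[0,1],[15,-2]]; det(A-λI) = λ^2 + 2λ - 15.
Eigenvalues λ = 3, -5 with eigenvectors (1,3), (1,-5).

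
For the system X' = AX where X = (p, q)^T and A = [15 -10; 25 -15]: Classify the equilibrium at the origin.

A = [[15,-10],[25,-15]]; det(A-λI) = λ^2 + 25.
λ = 0 ± 5i: zero real part.

center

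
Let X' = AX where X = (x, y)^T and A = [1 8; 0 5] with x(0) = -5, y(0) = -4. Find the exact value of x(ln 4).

-8180

A = [[1,8],[0,5]]; eigenvalues λ = 5, 1.
Eigenvectors: (2,1) for λ=5, (1,0) for λ=1.
From the initial condition, c_1 = -4, c_2 = 3.
x(ln 4) = (-4)(4^5)(2) + (3)(4^1)(1) = -8180.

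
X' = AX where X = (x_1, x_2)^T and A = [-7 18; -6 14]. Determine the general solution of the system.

x_1(t) = -2K_1e^(2t) - 3K_2e^(5t), x_2(t) = -K_1e^(2t) - 2K_2e^(5t)

Coefficient matrix A = [[-7, 18], [-6, 14]].
Characteristic polynomial det(A - λI) = λ^2 - 7λ + 10 = 0.
Eigenvalues λ = 2, 5.
For λ=2: (A-λI) row 1 is [-9, 18], so an eigenvector is (-2, -1).
For λ=5: (A-λI) row 1 is [-12, 18], so an eigenvector is (-3, -2).
General solution: K_1e^(2t)(-2,-1) + K_2e^(5t)(-3,-2).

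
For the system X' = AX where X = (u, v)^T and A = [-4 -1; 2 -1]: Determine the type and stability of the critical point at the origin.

A = [[-4,-1],[2,-1]]; det(A-λI) = λ^2 + 5λ + 6.
λ = -2, -3: both negative.

stable node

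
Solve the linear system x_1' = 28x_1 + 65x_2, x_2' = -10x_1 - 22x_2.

x_1(t) = 3c_1e^(3t)sin(5t) - 2c_1e^(3t)cos(5t) - 2c_2e^(3t)sin(5t) - 3c_2e^(3t)cos(5t), x_2(t) = -c_1e^(3t)sin(5t) + c_1e^(3t)cos(5t) + c_2e^(3t)sin(5t) + c_2e^(3t)cos(5t)

Coefficient matrix A = [[28, 65], [-10, -22]].
Characteristic polynomial det(A - λI) = λ^2 - 6λ + 34 = 0.
Eigenvalues λ = 3 ± 5i (complex conjugate pair).
For λ=3+5i: an eigenvector is (-2,1) - i(3,-1) = (-2 - 3i, 1 + i).
A real fundamental pair from Re and Im of e^((3+5i)t)v: X_1 = e^(3t)(cos(5t)·(-2,1) + sin(5t)·(3,-1)), X_2 = e^(3t)(sin(5t)·(-2,1) - cos(5t)·(3,-1)).
General solution: c_1X_1 + c_2X_2.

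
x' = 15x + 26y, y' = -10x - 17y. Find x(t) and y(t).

Coefficient matrix A = [[15, 26], [-10, -17]].
Characteristic polynomial det(A - λI) = λ^2 + 2λ + 5 = 0.
Eigenvalues λ = -1 ± 2i (complex conjugate pair).
For λ=-1+2i: an eigenvector is (2,-1) - i(3,-2) = (2 - 3i, -1 + 2i).
A real fundamental pair from Re and Im of e^((-1+2i)t)v: X_1 = e^(-t)(cos(2t)·(2,-1) + sin(2t)·(3,-2)), X_2 = e^(-t)(sin(2t)·(2,-1) - cos(2t)·(3,-2)).
General solution: c_1X_1 + c_2X_2.

x(t) = 3c_1e^(-t)sin(2t) + 2c_1e^(-t)cos(2t) + 2c_2e^(-t)sin(2t) - 3c_2e^(-t)cos(2t), y(t) = -2c_1e^(-t)sin(2t) - c_1e^(-t)cos(2t) - c_2e^(-t)sin(2t) + 2c_2e^(-t)cos(2t)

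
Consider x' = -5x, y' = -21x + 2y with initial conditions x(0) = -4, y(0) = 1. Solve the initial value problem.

x(t) = -4e^(-5t), y(t) = 13e^(2t) - 12e^(-5t)

Coefficient matrix A = [[-5, 0], [-21, 2]].
Characteristic polynomial det(A - λI) = λ^2 + 3λ - 10 = 0.
Eigenvalues λ = -5, 2.
For λ=-5: (A-λI) row 2 is [-21, 7], so an eigenvector is (-1, -3).
For λ=2: (A-λI) row 1 is [-7, 0], so an eigenvector is (0, 1).
General solution: C_1e^(-5t)(-1,-3) + C_2e^(2t)(0,1).
Applying x(0)=-4, y(0)=1 gives C_1=4, C_2=13.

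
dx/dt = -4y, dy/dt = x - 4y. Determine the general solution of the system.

Coefficient matrix A = [[0, -4], [1, -4]].
Characteristic polynomial det(A - λI) = λ^2 + 4λ + 4 = 0.
Single eigenvalue λ = -2 with algebraic multiplicity 2.
Eigenvector v = (2,1); generalized eigenvector w with (A-λI)w=v is (1,0).
General solution: e^(-2t)[K_1·v + K_2·(t·v + w)].

x(t) = 2K_1e^(-2t) + 2K_2te^(-2t) + K_2e^(-2t), y(t) = K_1e^(-2t) + K_2te^(-2t)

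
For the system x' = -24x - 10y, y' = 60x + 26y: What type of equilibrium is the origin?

A = [[-24,-10],[60,26]]; det(A-λI) = λ^2 - 2λ - 24.
λ = -4, 6: opposite signs.

saddle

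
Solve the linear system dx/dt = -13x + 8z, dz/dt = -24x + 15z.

Coefficient matrix A = [[-13, 8], [-24, 15]].
Characteristic polynomial det(A - λI) = λ^2 - 2λ - 3 = 0.
Eigenvalues λ = -1, 3.
For λ=-1: (A-λI) row 1 is [-12, 8], so an eigenvector is (2, 3).
For λ=3: (A-λI) row 1 is [-16, 8], so an eigenvector is (-1, -2).
General solution: c_1e^(-t)(2,3) + c_2e^(3t)(-1,-2).

x(t) = 2c_1e^(-t) - c_2e^(3t), z(t) = 3c_1e^(-t) - 2c_2e^(3t)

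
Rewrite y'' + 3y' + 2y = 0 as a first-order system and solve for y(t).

y(t) = K_1e^(-t) + K_2e^(-2t)

Let x_1 = y, x_2 = y'. Then x_1' = x_2 and x_2' = -2x_1 - 3x_2.
A = [[0,1],[-2,-3]]; det(A-λI) = λ^2 + 3λ + 2.
Eigenvalues λ = -1, -2 with eigenvectors (1,-1), (1,-2).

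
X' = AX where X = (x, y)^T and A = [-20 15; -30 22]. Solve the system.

x(t) = -2C_1e^(t)sin(3t) + C_1e^(t)cos(3t) + C_2e^(t)sin(3t) + 2C_2e^(t)cos(3t), y(t) = -3C_1e^(t)sin(3t) + C_1e^(t)cos(3t) + C_2e^(t)sin(3t) + 3C_2e^(t)cos(3t)

Coefficient matrix A = [[-20, 15], [-30, 22]].
Characteristic polynomial det(A - λI) = λ^2 - 2λ + 10 = 0.
Eigenvalues λ = 1 ± 3i (complex conjugate pair).
For λ=1+3i: an eigenvector is (1,1) - i(-2,-3) = (1 + 2i, 1 + 3i).
A real fundamental pair from Re and Im of e^((1+3i)t)v: X_1 = e^(t)(cos(3t)·(1,1) + sin(3t)·(-2,-3)), X_2 = e^(t)(sin(3t)·(1,1) - cos(3t)·(-2,-3)).
General solution: C_1X_1 + C_2X_2.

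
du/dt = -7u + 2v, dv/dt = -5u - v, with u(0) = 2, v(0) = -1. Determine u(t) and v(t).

Coefficient matrix A = [[-7, 2], [-5, -1]].
Characteristic polynomial det(A - λI) = λ^2 + 8λ + 17 = 0.
Eigenvalues λ = -4 ± i (complex conjugate pair).
For λ=-4+i: an eigenvector is (-1,-2) - i(-1,-1) = (-1 + i, -2 + i).
A real fundamental pair from Re and Im of e^((-4+i)t)v: X_1 = e^(-4t)(cos(t)·(-1,-2) + sin(t)·(-1,-1)), X_2 = e^(-4t)(sin(t)·(-1,-2) - cos(t)·(-1,-1)).
General solution: c_1X_1 + c_2X_2.
Applying u(0)=2, v(0)=-1 gives c_1=3, c_2=5.

u(t) = -8e^(-4t)sin(t) + 2e^(-4t)cos(t), v(t) = -13e^(-4t)sin(t) - e^(-4t)cos(t)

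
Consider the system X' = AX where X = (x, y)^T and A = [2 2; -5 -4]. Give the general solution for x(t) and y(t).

x(t) = -C_1e^(-t)sin(t) - C_1e^(-t)cos(t) - C_2e^(-t)sin(t) + C_2e^(-t)cos(t), y(t) = 2C_1e^(-t)sin(t) + C_1e^(-t)cos(t) + C_2e^(-t)sin(t) - 2C_2e^(-t)cos(t)

Coefficient matrix A = [[2, 2], [-5, -4]].
Characteristic polynomial det(A - λI) = λ^2 + 2λ + 2 = 0.
Eigenvalues λ = -1 ± i (complex conjugate pair).
For λ=-1+i: an eigenvector is (-1,1) - i(-1,2) = (-1 + i, 1 - 2i).
A real fundamental pair from Re and Im of e^((-1+i)t)v: X_1 = e^(-t)(cos(t)·(-1,1) + sin(t)·(-1,2)), X_2 = e^(-t)(sin(t)·(-1,1) - cos(t)·(-1,2)).
General solution: C_1X_1 + C_2X_2.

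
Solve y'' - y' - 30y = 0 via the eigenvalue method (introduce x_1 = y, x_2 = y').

Let x_1 = y, x_2 = y'. Then x_1' = x_2 and x_2' = 30x_1 + x_2.
A = [[0,1],[30,1]]; det(A-λI) = λ^2 - λ - 30.
Eigenvalues λ = -5, 6 with eigenvectors (1,-5), (1,6).

y(t) = C_1e^(-5t) + C_2e^(6t)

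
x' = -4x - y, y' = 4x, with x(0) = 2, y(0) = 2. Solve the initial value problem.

Coefficient matrix A = [[-4, -1], [4, 0]].
Characteristic polynomial det(A - λI) = λ^2 + 4λ + 4 = 0.
Single eigenvalue λ = -2 with algebraic multiplicity 2.
Eigenvector v = (1,-2); generalized eigenvector w with (A-λI)w=v is (1,-3).
General solution: e^(-2t)[c_1·v + c_2·(t·v + w)].
Applying x(0)=2, y(0)=2 gives c_1=8, c_2=-6.

x(t) = -6te^(-2t) + 2e^(-2t), y(t) = 12te^(-2t) + 2e^(-2t)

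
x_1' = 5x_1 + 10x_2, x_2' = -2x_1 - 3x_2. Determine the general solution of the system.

x_1(t) = 2C_1e^(t)sin(2t) + C_1e^(t)cos(2t) + C_2e^(t)sin(2t) - 2C_2e^(t)cos(2t), x_2(t) = -C_1e^(t)sin(2t) + C_2e^(t)cos(2t)

Coefficient matrix A = [[5, 10], [-2, -3]].
Characteristic polynomial det(A - λI) = λ^2 - 2λ + 5 = 0.
Eigenvalues λ = 1 ± 2i (complex conjugate pair).
For λ=1+2i: an eigenvector is (1,0) - i(2,-1) = (1 - 2i, 0 + i).
A real fundamental pair from Re and Im of e^((1+2i)t)v: X_1 = e^(t)(cos(2t)·(1,0) + sin(2t)·(2,-1)), X_2 = e^(t)(sin(2t)·(1,0) - cos(2t)·(2,-1)).
General solution: C_1X_1 + C_2X_2.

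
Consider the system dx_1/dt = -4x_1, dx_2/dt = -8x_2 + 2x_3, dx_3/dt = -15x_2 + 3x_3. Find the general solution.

Coefficient matrix A = [[-4, 0, 0], [0, -8, 2], [0, -15, 3]].
det(A - λI) = 0 gives eigenvalues λ = -2, -4, -3.
For λ=-2: eigenvector (0,1,3).
For λ=-4: eigenvector (1,0,0).
For λ=-3: eigenvector (0,-2,-5).
General solution: K_1e^(-2t)(0,1,3) + K_2e^(-4t)(1,0,0) + K_3e^(-3t)(0,-2,-5).

x_1(t) = K_2e^(-4t), x_2(t) = K_1e^(-2t) - 2K_3e^(-3t), x_3(t) = 3K_1e^(-2t) - 5K_3e^(-3t)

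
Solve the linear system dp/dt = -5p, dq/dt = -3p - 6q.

p(t) = C_1e^(-5t), q(t) = -3C_1e^(-5t) - C_2e^(-6t)

Coefficient matrix A = [[-5, 0], [-3, -6]].
Characteristic polynomial det(A - λI) = λ^2 + 11λ + 30 = 0.
Eigenvalues λ = -5, -6.
For λ=-5: (A-λI) row 2 is [-3, -1], so an eigenvector is (1, -3).
For λ=-6: (A-λI) row 1 is [1, 0], so an eigenvector is (0, -1).
General solution: C_1e^(-5t)(1,-3) + C_2e^(-6t)(0,-1).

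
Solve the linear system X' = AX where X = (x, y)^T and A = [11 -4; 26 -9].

x(t) = -c_1e^(t)sin(2t) - c_1e^(t)cos(2t) - c_2e^(t)sin(2t) + c_2e^(t)cos(2t), y(t) = -3c_1e^(t)sin(2t) - 2c_1e^(t)cos(2t) - 2c_2e^(t)sin(2t) + 3c_2e^(t)cos(2t)

Coefficient matrix A = [[11, -4], [26, -9]].
Characteristic polynomial det(A - λI) = λ^2 - 2λ + 5 = 0.
Eigenvalues λ = 1 ± 2i (complex conjugate pair).
For λ=1+2i: an eigenvector is (-1,-2) - i(-1,-3) = (-1 + i, -2 + 3i).
A real fundamental pair from Re and Im of e^((1+2i)t)v: X_1 = e^(t)(cos(2t)·(-1,-2) + sin(2t)·(-1,-3)), X_2 = e^(t)(sin(2t)·(-1,-2) - cos(2t)·(-1,-3)).
General solution: c_1X_1 + c_2X_2.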